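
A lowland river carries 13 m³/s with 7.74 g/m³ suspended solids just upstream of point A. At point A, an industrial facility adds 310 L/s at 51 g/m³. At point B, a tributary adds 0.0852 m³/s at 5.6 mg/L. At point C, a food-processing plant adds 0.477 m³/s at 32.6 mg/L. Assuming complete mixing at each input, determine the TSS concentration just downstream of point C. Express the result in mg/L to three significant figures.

310 L/s = 0.31 m³/s.
After input A: C = (13·7.74 + 0.31·51) / 13.31 = 8.748 mg/L.
After input B: C = (13.31·8.748 + 0.0852·5.6) / 13.4 = 8.728 mg/L.
After input C: C = (13.4·8.728 + 0.477·32.6) / 13.87 = 9.548 mg/L.

9.55 mg/L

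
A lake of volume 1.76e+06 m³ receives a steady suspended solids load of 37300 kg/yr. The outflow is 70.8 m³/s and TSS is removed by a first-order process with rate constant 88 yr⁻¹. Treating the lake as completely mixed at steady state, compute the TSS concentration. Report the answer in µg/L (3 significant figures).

15.6 µg/L

Outflow Q = 70.8 m³/s × 3.156e+07 s/yr = 2.234e+09 m³/yr.
Steady-state CSTR mass balance: W = Q·C + k·V·C, so C = W/(Q + kV).
Q + kV = 2.234e+09 + 88·1.76e+06 = 2.389e+09 m³/yr.
C = 37300/2.389e+09 = 1.561e-05 kg/m³ = 0.01561 mg/L = 15.61 µg/L.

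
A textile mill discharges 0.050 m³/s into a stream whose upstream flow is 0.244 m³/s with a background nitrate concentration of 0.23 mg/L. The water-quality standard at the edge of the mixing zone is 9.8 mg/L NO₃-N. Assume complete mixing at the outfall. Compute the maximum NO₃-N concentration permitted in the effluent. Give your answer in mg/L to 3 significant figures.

56.5 mg/L

Mass balance: 9.8·0.294 = 0.05·Cₑ + 0.244·0.23.
Cₑ = (2.881 − 0.05612) / 0.05 = 56.5 mg/L.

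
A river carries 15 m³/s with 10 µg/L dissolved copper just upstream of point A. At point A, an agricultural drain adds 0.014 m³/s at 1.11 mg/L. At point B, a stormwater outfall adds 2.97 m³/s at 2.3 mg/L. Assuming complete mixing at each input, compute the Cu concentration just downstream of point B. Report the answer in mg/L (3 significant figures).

10 µg/L = 0.01 mg/L.
After input A: C = (15·0.01 + 0.014·1.11) / 15.01 = 0.01103 mg/L.
After input B: C = (15.01·0.01103 + 2.97·2.3) / 17.98 = 0.389 mg/L.

0.389 mg/L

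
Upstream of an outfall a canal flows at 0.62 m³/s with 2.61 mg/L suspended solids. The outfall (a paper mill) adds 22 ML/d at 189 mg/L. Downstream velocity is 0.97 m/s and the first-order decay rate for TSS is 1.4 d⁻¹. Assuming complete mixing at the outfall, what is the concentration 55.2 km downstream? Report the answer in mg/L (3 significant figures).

22 ML/d = 0.2546 m³/s.
After complete mixing, C₀ = (0.2546·189 + 0.62·2.61) / 0.8746 = 56.87 mg/L.
Travel time t = 5.52e+04 m / 0.97 m/s = 5.691e+04 s = 0.6586 d.
C = 56.87·exp(−1.4·0.6586) = 56.87·0.3977 = 22.62 mg/L.

22.6 mg/L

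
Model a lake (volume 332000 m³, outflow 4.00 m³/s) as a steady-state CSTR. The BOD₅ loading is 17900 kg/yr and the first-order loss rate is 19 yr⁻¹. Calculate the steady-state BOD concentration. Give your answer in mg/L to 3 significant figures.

0.135 mg/L

Outflow Q = 4.00 m³/s × 3.156e+07 s/yr = 1.262e+08 m³/yr.
Steady-state CSTR mass balance: W = Q·C + k·V·C, so C = W/(Q + kV).
Q + kV = 1.262e+08 + 19·332000 = 1.325e+08 m³/yr.
C = 17900/1.325e+08 = 0.0001351 kg/m³ = 0.1351 mg/L.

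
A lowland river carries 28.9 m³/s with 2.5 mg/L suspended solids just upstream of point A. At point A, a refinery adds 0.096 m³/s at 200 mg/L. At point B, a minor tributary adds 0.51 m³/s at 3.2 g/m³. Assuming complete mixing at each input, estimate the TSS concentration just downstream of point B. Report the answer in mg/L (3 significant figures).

After input A: C = (28.9·2.5 + 0.096·200) / 29 = 3.154 mg/L.
After input B: C = (29·3.154 + 0.51·3.2) / 29.51 = 3.155 mg/L.

3.15 mg/L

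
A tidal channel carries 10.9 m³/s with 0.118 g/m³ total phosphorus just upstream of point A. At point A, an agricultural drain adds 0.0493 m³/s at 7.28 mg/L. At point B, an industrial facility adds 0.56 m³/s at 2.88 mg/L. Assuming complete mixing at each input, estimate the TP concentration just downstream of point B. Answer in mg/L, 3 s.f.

0.283 mg/L

After input A: C = (10.9·0.118 + 0.0493·7.28) / 10.95 = 0.1502 mg/L.
After input B: C = (10.95·0.1502 + 0.56·2.88) / 11.51 = 0.2831 mg/L.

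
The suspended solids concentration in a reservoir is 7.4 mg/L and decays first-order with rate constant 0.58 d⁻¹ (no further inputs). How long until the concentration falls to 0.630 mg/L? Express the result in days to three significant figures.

4.25 d

t = ln(C₀/C)/k = ln(7.4/0.630)/0.58 = 2.464/0.58 = 4.247 d.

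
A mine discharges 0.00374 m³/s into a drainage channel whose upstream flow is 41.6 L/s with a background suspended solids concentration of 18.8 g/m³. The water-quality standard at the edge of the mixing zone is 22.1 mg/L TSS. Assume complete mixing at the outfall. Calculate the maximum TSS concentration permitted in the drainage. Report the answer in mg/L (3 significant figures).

58.8 mg/L

41.6 L/s = 0.0416 m³/s.
Mass balance: 22.1·0.04534 = 0.00374·Cₑ + 0.0416·18.8.
Cₑ = (1.002 − 0.7821) / 0.00374 = 58.81 mg/L.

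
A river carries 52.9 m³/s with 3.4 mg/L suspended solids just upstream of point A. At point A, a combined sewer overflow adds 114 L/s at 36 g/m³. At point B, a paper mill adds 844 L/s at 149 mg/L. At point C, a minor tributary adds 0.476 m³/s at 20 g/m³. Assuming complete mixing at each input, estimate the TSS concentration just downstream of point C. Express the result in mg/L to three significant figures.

114 L/s = 0.114 m³/s.
After input A: C = (52.9·3.4 + 0.114·36) / 53.01 = 3.47 mg/L.
844 L/s = 0.844 m³/s.
After input B: C = (53.01·3.47 + 0.844·149) / 53.86 = 5.751 mg/L.
After input C: C = (53.86·5.751 + 0.476·20) / 54.33 = 5.876 mg/L.

5.88 mg/L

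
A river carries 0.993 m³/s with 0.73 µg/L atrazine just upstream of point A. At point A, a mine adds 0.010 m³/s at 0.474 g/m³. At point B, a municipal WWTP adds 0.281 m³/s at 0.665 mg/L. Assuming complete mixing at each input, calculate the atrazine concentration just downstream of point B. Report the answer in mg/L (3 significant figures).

0.73 µg/L = 0.00073 mg/L.
After input A: C = (0.993·0.00073 + 0.01·0.474) / 1.003 = 0.005449 mg/L.
After input B: C = (1.003·0.005449 + 0.281·0.665) / 1.284 = 0.1498 mg/L.

0.150 mg/L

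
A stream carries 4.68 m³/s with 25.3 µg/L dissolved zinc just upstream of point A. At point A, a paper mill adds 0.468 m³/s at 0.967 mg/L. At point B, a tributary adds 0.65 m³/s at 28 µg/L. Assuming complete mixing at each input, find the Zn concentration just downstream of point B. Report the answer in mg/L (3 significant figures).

25.3 µg/L = 0.0253 mg/L.
After input A: C = (4.68·0.0253 + 0.468·0.967) / 5.148 = 0.1109 mg/L.
28 µg/L = 0.028 mg/L.
After input B: C = (5.148·0.1109 + 0.65·0.028) / 5.798 = 0.1016 mg/L.

0.102 mg/L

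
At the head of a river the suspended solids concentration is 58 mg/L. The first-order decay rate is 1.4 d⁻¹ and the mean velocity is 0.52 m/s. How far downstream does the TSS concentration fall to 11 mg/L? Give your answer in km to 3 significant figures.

53.4 km

From C = C₀·e^(−kt), t = ln(C₀/C)/k = ln(58/11)/1.4 = 1.663/1.4 = 1.188 d.
Distance = v·t = 0.52 m/s × 1.026e+05 s = 5.335e+04 m = 53.35 km.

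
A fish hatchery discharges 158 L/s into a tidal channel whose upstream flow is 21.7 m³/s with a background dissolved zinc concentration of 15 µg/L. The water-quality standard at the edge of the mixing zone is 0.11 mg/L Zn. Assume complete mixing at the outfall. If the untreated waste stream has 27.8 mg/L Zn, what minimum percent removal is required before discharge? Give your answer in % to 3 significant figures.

158 L/s = 0.158 m³/s.
15 µg/L = 0.015 mg/L.
Mass balance: 0.11·21.86 = 0.158·Cₑ + 21.7·0.015.
Cₑ = (2.404 − 0.3255) / 0.158 = 13.16 mg/L.
Required removal = 1 − 13.16/27.8 = 52.67 %.

52.7 %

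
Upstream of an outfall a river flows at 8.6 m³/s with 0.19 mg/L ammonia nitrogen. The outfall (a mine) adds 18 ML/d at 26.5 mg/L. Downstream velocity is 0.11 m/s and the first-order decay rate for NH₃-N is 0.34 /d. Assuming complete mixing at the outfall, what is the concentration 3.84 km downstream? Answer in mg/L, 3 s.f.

0.708 mg/L

18 ML/d = 0.2083 m³/s.
After complete mixing, C₀ = (0.2083·26.5 + 8.6·0.19) / 8.808 = 0.8123 mg/L.
Travel time t = 3840 m / 0.11 m/s = 3.491e+04 s = 0.404 d.
C = 0.8123·exp(−0.34·0.404) = 0.8123·0.8716 = 0.708 mg/L.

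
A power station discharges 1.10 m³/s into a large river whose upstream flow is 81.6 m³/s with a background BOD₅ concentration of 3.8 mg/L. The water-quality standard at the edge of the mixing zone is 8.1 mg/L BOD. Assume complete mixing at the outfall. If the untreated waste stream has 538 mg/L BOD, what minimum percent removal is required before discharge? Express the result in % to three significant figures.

Mass balance: 8.1·82.7 = 1.1·Cₑ + 81.6·3.8.
Cₑ = (669.9 − 310.1) / 1.1 = 327.1 mg/L.
Required removal = 1 − 327.1/538 = 39.2 %.

39.2 %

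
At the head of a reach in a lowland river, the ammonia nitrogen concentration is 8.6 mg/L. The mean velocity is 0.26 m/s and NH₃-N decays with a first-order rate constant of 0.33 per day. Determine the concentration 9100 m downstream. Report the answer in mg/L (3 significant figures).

Travel time t = 9100 m / 0.26 m/s = 9100/0.26 = 3.5e+04 s = 0.4051 d.
First-order decay: C = 8.6·exp(−0.33·0.4051) = 8.6·0.8749 = 7.524 mg/L.

7.52 mg/L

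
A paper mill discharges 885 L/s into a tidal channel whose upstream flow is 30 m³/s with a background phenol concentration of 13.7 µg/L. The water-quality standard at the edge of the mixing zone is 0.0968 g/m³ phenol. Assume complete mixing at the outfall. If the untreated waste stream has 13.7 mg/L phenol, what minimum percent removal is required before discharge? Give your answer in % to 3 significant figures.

78.7 %

885 L/s = 0.885 m³/s.
13.7 µg/L = 0.0137 mg/L.
Mass balance: 0.0968·30.89 = 0.885·Cₑ + 30·0.0137.
Cₑ = (2.99 − 0.411) / 0.885 = 2.914 mg/L.
Required removal = 1 − 2.914/13.7 = 78.73 %.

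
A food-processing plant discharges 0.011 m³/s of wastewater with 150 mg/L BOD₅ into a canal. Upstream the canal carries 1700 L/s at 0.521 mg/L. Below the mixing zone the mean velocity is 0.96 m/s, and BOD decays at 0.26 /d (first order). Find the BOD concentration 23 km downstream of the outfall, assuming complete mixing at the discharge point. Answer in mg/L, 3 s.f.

1700 L/s = 1.7 m³/s.
After complete mixing, C₀ = (0.011·150 + 1.7·0.521) / 1.711 = 1.482 mg/L.
Travel time t = 2.3e+04 m / 0.96 m/s = 2.396e+04 s = 0.2773 d.
C = 1.482·exp(−0.26·0.2773) = 1.482·0.9304 = 1.379 mg/L.

1.38 mg/L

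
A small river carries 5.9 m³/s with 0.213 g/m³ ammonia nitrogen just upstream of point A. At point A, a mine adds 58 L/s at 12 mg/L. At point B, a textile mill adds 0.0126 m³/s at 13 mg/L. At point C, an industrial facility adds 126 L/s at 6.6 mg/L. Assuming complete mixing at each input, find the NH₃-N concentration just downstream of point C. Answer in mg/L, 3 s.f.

58 L/s = 0.058 m³/s.
After input A: C = (5.9·0.213 + 0.058·12) / 5.958 = 0.3277 mg/L.
After input B: C = (5.958·0.3277 + 0.0126·13) / 5.971 = 0.3545 mg/L.
126 L/s = 0.126 m³/s.
After input C: C = (5.971·0.3545 + 0.126·6.6) / 6.097 = 0.4836 mg/L.

0.484 mg/L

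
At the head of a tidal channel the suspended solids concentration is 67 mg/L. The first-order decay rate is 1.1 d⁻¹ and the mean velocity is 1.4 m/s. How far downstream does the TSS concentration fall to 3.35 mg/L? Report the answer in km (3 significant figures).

329 km

From C = C₀·e^(−kt), t = ln(C₀/C)/k = ln(67/3.35)/1.1 = 2.996/1.1 = 2.723 d.
Distance = v·t = 1.4 m/s × 2.353e+05 s = 3.294e+05 m = 329.4 km.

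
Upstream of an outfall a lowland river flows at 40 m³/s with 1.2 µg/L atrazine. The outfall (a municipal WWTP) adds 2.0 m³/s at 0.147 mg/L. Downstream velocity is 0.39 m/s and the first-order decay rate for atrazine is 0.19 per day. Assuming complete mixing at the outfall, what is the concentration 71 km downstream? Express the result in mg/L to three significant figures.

1.2 µg/L = 0.0012 mg/L.
After complete mixing, C₀ = (2·0.147 + 40·0.0012) / 42 = 0.008143 mg/L.
Travel time t = 7.1e+04 m / 0.39 m/s = 1.821e+05 s = 2.107 d.
C = 0.008143·exp(−0.19·2.107) = 0.008143·0.6701 = 0.005456 mg/L.

0.00546 mg/L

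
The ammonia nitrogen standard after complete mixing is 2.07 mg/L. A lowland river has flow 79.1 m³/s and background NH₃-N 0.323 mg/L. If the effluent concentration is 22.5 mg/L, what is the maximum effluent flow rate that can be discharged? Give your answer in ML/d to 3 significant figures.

584 ML/d

Mass balance at complete mixing: C_std·(Q_w + Q_r) = Q_w·C_e + Q_r·C_b.
Rearranging, Q_w = Q_r·(C_std − C_b)/(C_e − C_std) = 79.1·(2.07 − 0.323) / (22.5 − 2.07) = 6.764 m³/s.
= 584.4 ML/d.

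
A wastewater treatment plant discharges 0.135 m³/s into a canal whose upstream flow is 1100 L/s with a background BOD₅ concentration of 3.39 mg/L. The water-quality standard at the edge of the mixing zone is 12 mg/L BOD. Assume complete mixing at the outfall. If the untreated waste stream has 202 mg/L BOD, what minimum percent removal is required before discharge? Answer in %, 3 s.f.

59.3 %

1100 L/s = 1.1 m³/s.
Mass balance: 12·1.235 = 0.135·Cₑ + 1.1·3.39.
Cₑ = (14.82 − 3.729) / 0.135 = 82.16 mg/L.
Required removal = 1 − 82.16/202 = 59.33 %.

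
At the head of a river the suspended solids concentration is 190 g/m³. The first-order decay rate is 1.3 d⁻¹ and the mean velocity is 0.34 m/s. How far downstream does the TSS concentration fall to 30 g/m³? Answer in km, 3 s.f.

41.7 km

From C = C₀·e^(−kt), t = ln(C₀/C)/k = ln(190/30)/1.3 = 1.846/1.3 = 1.42 d.
Distance = v·t = 0.34 m/s × 1.227e+05 s = 4.171e+04 m = 41.71 km.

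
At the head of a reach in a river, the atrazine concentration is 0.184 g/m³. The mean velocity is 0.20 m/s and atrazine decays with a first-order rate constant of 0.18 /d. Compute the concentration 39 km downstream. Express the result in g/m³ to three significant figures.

0.123 g/m³

Travel time t = 39 km / 0.20 m/s = 3.9e+04/0.20 = 1.95e+05 s = 2.257 d.
First-order decay: C = 0.184·exp(−0.18·2.257) = 0.184·0.6661 = 0.1226 g/m³.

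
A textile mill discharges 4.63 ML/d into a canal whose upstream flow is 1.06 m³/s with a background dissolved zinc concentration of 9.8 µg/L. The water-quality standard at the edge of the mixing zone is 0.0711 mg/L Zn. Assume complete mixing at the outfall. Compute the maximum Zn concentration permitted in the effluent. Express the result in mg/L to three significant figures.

4.63 ML/d = 0.05359 m³/s.
9.8 µg/L = 0.0098 mg/L.
Mass balance: 0.0711·1.114 = 0.05359·Cₑ + 1.06·0.0098.
Cₑ = (0.07918 − 0.01039) / 0.05359 = 1.284 mg/L.

1.28 mg/L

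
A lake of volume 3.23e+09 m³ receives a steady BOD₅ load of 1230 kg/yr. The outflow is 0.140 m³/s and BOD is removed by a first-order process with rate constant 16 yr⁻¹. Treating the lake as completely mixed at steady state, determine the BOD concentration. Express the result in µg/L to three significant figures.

Outflow Q = 0.140 m³/s × 3.156e+07 s/yr = 4.418e+06 m³/yr.
Steady-state CSTR mass balance: W = Q·C + k·V·C, so C = W/(Q + kV).
Q + kV = 4.418e+06 + 16·3.23e+09 = 5.168e+10 m³/yr.
C = 1230/5.168e+10 = 2.38e-08 kg/m³ = 2.38e-05 mg/L = 0.0238 µg/L.

0.0238 µg/L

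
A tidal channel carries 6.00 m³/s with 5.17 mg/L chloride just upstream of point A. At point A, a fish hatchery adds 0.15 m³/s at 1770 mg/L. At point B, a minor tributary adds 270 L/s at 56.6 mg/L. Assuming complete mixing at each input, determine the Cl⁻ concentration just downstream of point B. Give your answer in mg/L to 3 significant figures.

48.6 mg/L

After input A: C = (6·5.17 + 0.15·1770) / 6.15 = 48.21 mg/L.
270 L/s = 0.27 m³/s.
After input B: C = (6.15·48.21 + 0.27·56.6) / 6.42 = 48.57 mg/L.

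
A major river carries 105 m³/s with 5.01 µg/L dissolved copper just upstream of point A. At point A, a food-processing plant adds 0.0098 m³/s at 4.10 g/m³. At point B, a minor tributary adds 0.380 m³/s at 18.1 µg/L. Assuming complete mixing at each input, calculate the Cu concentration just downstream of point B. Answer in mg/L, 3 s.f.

0.00544 mg/L

5.01 µg/L = 0.00501 mg/L.
After input A: C = (105·0.00501 + 0.0098·4.1) / 105 = 0.005392 mg/L.
18.1 µg/L = 0.0181 mg/L.
After input B: C = (105·0.005392 + 0.38·0.0181) / 105.4 = 0.005438 mg/L.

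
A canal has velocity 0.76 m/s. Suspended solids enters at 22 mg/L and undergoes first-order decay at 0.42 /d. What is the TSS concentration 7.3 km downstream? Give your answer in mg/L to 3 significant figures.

21.0 mg/L

Travel time t = 7.3 km / 0.76 m/s = 7300/0.76 = 9605 s = 0.1112 d.
First-order decay: C = 22·exp(−0.42·0.1112) = 22·0.9544 = 21 mg/L.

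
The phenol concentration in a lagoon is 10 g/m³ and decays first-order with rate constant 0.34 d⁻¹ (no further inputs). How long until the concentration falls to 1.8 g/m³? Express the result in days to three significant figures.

5.04 d

t = ln(C₀/C)/k = ln(10/1.8)/0.34 = 1.715/0.34 = 5.044 d.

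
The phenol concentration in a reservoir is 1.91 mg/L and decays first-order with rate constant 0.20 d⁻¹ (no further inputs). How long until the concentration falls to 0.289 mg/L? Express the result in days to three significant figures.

9.44 d

t = ln(C₀/C)/k = ln(1.91/0.289)/0.20 = 1.888/0.20 = 9.442 d.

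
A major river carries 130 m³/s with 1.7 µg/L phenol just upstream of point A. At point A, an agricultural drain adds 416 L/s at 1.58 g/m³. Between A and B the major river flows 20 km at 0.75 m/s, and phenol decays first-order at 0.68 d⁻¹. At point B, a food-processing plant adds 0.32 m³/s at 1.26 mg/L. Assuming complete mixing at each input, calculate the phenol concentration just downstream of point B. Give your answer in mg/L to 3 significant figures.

1.7 µg/L = 0.0017 mg/L.
416 L/s = 0.416 m³/s.
After input A: C = (130·0.0017 + 0.416·1.58) / 130.4 = 0.006734 mg/L.
Over the 20 km reach to input B (t = 2.667e+04 s = 0.3086 d), decay gives C = 0.006734·exp(−0.68·0.3086) = 0.00546 mg/L.
After input B: C = (130.4·0.00546 + 0.32·1.26) / 130.7 = 0.00853 mg/L.

0.00853 mg/L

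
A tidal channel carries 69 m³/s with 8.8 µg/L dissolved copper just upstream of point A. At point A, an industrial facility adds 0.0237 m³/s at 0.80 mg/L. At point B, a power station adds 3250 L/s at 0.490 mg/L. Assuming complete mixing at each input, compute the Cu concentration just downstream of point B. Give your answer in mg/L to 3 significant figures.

0.0307 mg/L

8.8 µg/L = 0.0088 mg/L.
After input A: C = (69·0.0088 + 0.0237·0.8) / 69.02 = 0.009072 mg/L.
3250 L/s = 3.25 m³/s.
After input B: C = (69.02·0.009072 + 3.25·0.49) / 72.27 = 0.0307 mg/L.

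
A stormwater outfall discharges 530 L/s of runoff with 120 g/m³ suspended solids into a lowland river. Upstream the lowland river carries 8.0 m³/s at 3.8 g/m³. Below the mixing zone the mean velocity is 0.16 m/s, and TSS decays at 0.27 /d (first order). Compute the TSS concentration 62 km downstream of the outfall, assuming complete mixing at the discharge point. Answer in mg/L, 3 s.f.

530 L/s = 0.53 m³/s.
After complete mixing, C₀ = (0.53·120 + 8·3.8) / 8.53 = 11.02 mg/L.
Travel time t = 6.2e+04 m / 0.16 m/s = 3.875e+05 s = 4.485 d.
C = 11.02·exp(−0.27·4.485) = 11.02·0.2979 = 3.283 mg/L.

3.28 mg/L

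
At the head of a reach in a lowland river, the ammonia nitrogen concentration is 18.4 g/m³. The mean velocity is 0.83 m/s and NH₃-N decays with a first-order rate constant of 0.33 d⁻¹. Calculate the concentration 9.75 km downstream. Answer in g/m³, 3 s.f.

Travel time t = 9.75 km / 0.83 m/s = 9750/0.83 = 1.175e+04 s = 0.136 d.
First-order decay: C = 18.4·exp(−0.33·0.136) = 18.4·0.9561 = 17.59 g/m³.

17.6 g/m³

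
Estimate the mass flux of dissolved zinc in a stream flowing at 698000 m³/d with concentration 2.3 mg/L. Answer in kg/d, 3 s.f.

1610 kg/d

698000 m³/d = 8.079 m³/s.
Mass flux = Q·C = 8.079 m³/s × 2.3 g/m³ = 18.58 g/s.
= 18.58 g/s × 86.4 = 1605 kg/d.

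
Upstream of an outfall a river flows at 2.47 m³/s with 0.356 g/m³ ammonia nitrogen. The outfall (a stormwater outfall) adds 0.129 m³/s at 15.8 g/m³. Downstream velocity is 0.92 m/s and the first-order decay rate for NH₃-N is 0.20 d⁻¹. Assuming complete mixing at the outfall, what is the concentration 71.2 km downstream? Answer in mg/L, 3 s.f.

0.938 mg/L

After complete mixing, C₀ = (0.129·15.8 + 2.47·0.356) / 2.599 = 1.123 mg/L.
Travel time t = 7.12e+04 m / 0.92 m/s = 7.739e+04 s = 0.8957 d.
C = 1.123·exp(−0.20·0.8957) = 1.123·0.836 = 0.9384 mg/L.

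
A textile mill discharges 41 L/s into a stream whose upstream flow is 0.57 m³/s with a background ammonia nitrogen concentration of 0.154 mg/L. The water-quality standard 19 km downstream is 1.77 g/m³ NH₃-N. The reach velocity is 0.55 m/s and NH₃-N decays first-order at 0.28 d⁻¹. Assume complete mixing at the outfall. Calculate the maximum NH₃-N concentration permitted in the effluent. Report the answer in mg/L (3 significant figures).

41 L/s = 0.041 m³/s.
Travel time to the compliance point: t = 1.9e+04/0.55 = 3.455e+04 s = 0.3998 d; decay factor exp(−0.28·0.3998) = 0.8941.
So the concentration just after mixing may be at most 1.77/0.8941 = 1.98 mg/L.
Mass balance: 1.98·0.611 = 0.041·Cₑ + 0.57·0.154.
Cₑ = (1.21 − 0.08778) / 0.041 = 27.36 mg/L.

27.4 mg/L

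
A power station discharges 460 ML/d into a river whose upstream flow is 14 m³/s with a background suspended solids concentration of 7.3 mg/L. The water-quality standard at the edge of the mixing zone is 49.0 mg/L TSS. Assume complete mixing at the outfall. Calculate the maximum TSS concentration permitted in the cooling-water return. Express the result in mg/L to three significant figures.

460 ML/d = 5.324 m³/s.
Mass balance: 49·19.32 = 5.324·Cₑ + 14·7.3.
Cₑ = (946.9 − 102.2) / 5.324 = 158.7 mg/L.

159 mg/L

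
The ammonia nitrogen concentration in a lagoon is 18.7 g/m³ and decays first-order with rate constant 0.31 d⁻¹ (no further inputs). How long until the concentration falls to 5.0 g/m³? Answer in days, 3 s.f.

4.26 d

t = ln(C₀/C)/k = ln(18.7/5.0)/0.31 = 1.319/0.31 = 4.255 d.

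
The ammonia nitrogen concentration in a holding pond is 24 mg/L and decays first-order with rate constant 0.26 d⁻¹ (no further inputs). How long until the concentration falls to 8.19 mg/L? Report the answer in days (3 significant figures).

4.14 d

t = ln(C₀/C)/k = ln(24/8.19)/0.26 = 1.075/0.26 = 4.135 d.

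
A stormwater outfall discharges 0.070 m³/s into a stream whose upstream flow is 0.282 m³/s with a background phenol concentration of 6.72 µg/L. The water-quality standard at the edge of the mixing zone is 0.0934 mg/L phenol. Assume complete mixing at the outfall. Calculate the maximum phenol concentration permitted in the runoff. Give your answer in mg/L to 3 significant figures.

6.72 µg/L = 0.00672 mg/L.
Mass balance: 0.0934·0.352 = 0.07·Cₑ + 0.282·0.00672.
Cₑ = (0.03288 − 0.001895) / 0.07 = 0.4426 mg/L.

0.443 mg/L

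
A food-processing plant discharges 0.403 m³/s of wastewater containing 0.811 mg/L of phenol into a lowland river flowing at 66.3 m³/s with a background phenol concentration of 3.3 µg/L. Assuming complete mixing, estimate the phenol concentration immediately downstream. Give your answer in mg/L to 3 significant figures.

3.3 µg/L = 0.0033 mg/L.
Conservation of mass across the mixing zone: C = (0.403·0.811 + 66.3·0.0033) / (0.403 + 66.3) = 0.5456/66.7 = 0.00818 mg/L.

0.00818 mg/L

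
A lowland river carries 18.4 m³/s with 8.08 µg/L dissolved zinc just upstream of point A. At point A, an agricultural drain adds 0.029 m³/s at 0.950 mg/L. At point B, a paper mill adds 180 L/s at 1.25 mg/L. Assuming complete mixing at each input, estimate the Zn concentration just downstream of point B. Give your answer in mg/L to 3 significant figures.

0.0216 mg/L

8.08 µg/L = 0.00808 mg/L.
After input A: C = (18.4·0.00808 + 0.029·0.95) / 18.43 = 0.009562 mg/L.
180 L/s = 0.18 m³/s.
After input B: C = (18.43·0.009562 + 0.18·1.25) / 18.61 = 0.02156 mg/L.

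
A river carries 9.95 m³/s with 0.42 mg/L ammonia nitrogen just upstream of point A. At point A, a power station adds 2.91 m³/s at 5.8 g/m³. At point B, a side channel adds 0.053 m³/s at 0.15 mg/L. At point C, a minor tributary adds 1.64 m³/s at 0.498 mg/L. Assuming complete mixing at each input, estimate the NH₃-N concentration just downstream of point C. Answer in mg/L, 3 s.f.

1.50 mg/L

After input A: C = (9.95·0.42 + 2.91·5.8) / 12.86 = 1.637 mg/L.
After input B: C = (12.86·1.637 + 0.053·0.15) / 12.91 = 1.631 mg/L.
After input C: C = (12.91·1.631 + 1.64·0.498) / 14.55 = 1.504 mg/L.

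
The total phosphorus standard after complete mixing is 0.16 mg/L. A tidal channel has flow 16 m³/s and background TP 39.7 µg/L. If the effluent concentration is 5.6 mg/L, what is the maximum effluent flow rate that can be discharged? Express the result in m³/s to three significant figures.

39.7 µg/L = 0.0397 mg/L.
Mass balance at complete mixing: C_std·(Q_w + Q_r) = Q_w·C_e + Q_r·C_b.
Rearranging, Q_w = Q_r·(C_std − C_b)/(C_e − C_std) = 16·(0.16 − 0.0397) / (5.6 − 0.16) = 0.3538 m³/s.

0.354 m³/s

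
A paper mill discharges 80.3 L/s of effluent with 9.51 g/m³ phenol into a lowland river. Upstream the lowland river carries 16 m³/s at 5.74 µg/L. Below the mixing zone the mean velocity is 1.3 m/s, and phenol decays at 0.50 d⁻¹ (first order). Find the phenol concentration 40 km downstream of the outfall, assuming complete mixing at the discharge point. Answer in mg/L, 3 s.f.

80.3 L/s = 0.0803 m³/s.
5.74 µg/L = 0.00574 mg/L.
After complete mixing, C₀ = (0.0803·9.51 + 16·0.00574) / 16.08 = 0.0532 mg/L.
Travel time t = 4e+04 m / 1.3 m/s = 3.077e+04 s = 0.3561 d.
C = 0.0532·exp(−0.50·0.3561) = 0.0532·0.8369 = 0.04452 mg/L.

0.0445 mg/L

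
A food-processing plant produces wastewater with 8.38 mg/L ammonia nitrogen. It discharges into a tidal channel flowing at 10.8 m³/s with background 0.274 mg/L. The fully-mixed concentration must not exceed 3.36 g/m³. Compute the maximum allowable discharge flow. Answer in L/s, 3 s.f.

6640 L/s

Mass balance at complete mixing: C_std·(Q_w + Q_r) = Q_w·C_e + Q_r·C_b.
Rearranging, Q_w = Q_r·(C_std − C_b)/(C_e − C_std) = 10.8·(3.36 − 0.274) / (8.38 − 3.36) = 6.639 m³/s.
= 6639 L/s.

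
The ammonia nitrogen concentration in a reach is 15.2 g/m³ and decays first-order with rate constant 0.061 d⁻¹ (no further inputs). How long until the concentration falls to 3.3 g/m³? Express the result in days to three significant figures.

25.0 d

t = ln(C₀/C)/k = ln(15.2/3.3)/0.061 = 1.527/0.061 = 25.04 d.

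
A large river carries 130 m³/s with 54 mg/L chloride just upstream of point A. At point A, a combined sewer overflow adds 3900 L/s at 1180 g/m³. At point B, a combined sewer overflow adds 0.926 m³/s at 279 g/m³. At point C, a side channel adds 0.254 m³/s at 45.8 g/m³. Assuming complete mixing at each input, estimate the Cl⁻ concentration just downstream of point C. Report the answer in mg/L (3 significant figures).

3900 L/s = 3.9 m³/s.
After input A: C = (130·54 + 3.9·1180) / 133.9 = 86.8 mg/L.
After input B: C = (133.9·86.8 + 0.926·279) / 134.8 = 88.12 mg/L.
After input C: C = (134.8·88.12 + 0.254·45.8) / 135.1 = 88.04 mg/L.

88.0 mg/L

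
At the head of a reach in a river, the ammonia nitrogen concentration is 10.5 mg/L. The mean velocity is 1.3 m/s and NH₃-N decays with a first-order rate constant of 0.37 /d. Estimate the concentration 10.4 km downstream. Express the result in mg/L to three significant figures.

Travel time t = 10.4 km / 1.3 m/s = 1.04e+04/1.3 = 8000 s = 0.09259 d.
First-order decay: C = 10.5·exp(−0.37·0.09259) = 10.5·0.9663 = 10.15 mg/L.

10.1 mg/L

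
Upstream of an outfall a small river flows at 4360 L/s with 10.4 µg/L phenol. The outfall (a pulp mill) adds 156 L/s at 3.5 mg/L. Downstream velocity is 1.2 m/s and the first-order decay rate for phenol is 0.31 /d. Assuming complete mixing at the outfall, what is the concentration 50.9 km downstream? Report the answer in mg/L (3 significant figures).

156 L/s = 0.156 m³/s.
4360 L/s = 4.36 m³/s.
10.4 µg/L = 0.0104 mg/L.
After complete mixing, C₀ = (0.156·3.5 + 4.36·0.0104) / 4.516 = 0.1309 mg/L.
Travel time t = 5.09e+04 m / 1.2 m/s = 4.242e+04 s = 0.4909 d.
C = 0.1309·exp(−0.31·0.4909) = 0.1309·0.8588 = 0.1125 mg/L.

0.112 mg/L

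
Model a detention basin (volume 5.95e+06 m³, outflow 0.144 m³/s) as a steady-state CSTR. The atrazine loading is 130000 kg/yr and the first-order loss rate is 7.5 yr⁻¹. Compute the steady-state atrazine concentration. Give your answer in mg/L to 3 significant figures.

2.64 mg/L

Outflow Q = 0.144 m³/s × 3.156e+07 s/yr = 4.544e+06 m³/yr.
Steady-state CSTR mass balance: W = Q·C + k·V·C, so C = W/(Q + kV).
Q + kV = 4.544e+06 + 7.5·5.95e+06 = 4.917e+07 m³/yr.
C = 130000/4.917e+07 = 0.002644 kg/m³ = 2.644 mg/L.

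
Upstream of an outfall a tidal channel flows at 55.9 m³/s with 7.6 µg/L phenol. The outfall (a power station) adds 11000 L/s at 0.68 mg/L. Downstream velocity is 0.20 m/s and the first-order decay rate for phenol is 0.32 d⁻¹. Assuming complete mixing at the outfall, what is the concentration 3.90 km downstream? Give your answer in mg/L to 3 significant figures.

11000 L/s = 11 m³/s.
7.6 µg/L = 0.0076 mg/L.
After complete mixing, C₀ = (11·0.68 + 55.9·0.0076) / 66.9 = 0.1182 mg/L.
Travel time t = 3900 m / 0.20 m/s = 1.95e+04 s = 0.2257 d.
C = 0.1182·exp(−0.32·0.2257) = 0.1182·0.9303 = 0.1099 mg/L.

0.110 mg/L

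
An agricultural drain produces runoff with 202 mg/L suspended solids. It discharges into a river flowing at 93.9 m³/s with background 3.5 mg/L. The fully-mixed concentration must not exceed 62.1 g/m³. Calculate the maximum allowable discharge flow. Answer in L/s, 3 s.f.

Mass balance at complete mixing: C_std·(Q_w + Q_r) = Q_w·C_e + Q_r·C_b.
Rearranging, Q_w = Q_r·(C_std − C_b)/(C_e − C_std) = 93.9·(62.1 − 3.5) / (202 − 62.1) = 39.33 m³/s.
= 3.933e+04 L/s.

39300 L/s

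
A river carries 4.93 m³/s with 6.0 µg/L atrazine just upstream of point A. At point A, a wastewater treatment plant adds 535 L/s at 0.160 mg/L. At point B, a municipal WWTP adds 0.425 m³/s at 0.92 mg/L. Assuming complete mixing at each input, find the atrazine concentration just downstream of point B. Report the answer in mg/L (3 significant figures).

6.0 µg/L = 0.006 mg/L.
535 L/s = 0.535 m³/s.
After input A: C = (4.93·0.006 + 0.535·0.16) / 5.465 = 0.02108 mg/L.
After input B: C = (5.465·0.02108 + 0.425·0.92) / 5.89 = 0.08594 mg/L.

0.0859 mg/L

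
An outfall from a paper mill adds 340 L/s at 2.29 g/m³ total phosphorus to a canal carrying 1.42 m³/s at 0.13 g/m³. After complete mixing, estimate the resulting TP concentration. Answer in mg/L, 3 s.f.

340 L/s = 0.34 m³/s.
By mass balance at complete mixing, C = (0.34·2.29 + 1.42·0.13) / (0.34 + 1.42) = 0.9632/1.76 = 0.5473 mg/L.

0.547 mg/L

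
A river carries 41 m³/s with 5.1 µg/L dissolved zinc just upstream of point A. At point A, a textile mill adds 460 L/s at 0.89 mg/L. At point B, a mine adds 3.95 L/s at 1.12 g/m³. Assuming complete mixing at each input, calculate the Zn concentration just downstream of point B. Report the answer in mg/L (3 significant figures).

5.1 µg/L = 0.0051 mg/L.
460 L/s = 0.46 m³/s.
After input A: C = (41·0.0051 + 0.46·0.89) / 41.46 = 0.01492 mg/L.
3.95 L/s = 0.00395 m³/s.
After input B: C = (41.46·0.01492 + 0.00395·1.12) / 41.46 = 0.01502 mg/L.

0.0150 mg/L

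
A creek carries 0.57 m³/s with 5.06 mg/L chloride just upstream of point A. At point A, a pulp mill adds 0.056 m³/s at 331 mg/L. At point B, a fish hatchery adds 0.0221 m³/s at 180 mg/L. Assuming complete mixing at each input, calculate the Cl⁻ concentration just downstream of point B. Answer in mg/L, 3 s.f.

After input A: C = (0.57·5.06 + 0.056·331) / 0.626 = 34.22 mg/L.
After input B: C = (0.626·34.22 + 0.0221·180) / 0.6481 = 39.19 mg/L.

39.2 mg/L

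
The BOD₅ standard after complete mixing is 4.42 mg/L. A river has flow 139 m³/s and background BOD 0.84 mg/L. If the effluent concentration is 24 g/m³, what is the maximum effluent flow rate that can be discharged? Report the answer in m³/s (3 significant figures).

Mass balance at complete mixing: C_std·(Q_w + Q_r) = Q_w·C_e + Q_r·C_b.
Rearranging, Q_w = Q_r·(C_std − C_b)/(C_e − C_std) = 139·(4.42 − 0.84) / (24 − 4.42) = 25.41 m³/s.

25.4 m³/s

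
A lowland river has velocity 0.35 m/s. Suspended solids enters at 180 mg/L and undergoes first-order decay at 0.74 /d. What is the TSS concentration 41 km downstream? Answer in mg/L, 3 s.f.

Travel time t = 41 km / 0.35 m/s = 4.1e+04/0.35 = 1.171e+05 s = 1.356 d.
First-order decay: C = 180·exp(−0.74·1.356) = 180·0.3667 = 66 mg/L.

66.0 mg/L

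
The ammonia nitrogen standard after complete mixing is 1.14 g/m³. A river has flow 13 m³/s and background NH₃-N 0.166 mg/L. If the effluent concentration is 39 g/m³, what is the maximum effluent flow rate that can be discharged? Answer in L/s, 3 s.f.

Mass balance at complete mixing: C_std·(Q_w + Q_r) = Q_w·C_e + Q_r·C_b.
Rearranging, Q_w = Q_r·(C_std − C_b)/(C_e − C_std) = 13·(1.14 − 0.166) / (39 − 1.14) = 0.3344 m³/s.
= 334.4 L/s.

334 L/s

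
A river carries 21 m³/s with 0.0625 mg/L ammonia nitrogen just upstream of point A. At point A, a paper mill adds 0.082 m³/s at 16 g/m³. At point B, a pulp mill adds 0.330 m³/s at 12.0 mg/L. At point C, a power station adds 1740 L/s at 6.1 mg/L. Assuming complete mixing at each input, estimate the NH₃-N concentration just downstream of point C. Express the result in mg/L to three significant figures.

0.743 mg/L

After input A: C = (21·0.0625 + 0.082·16) / 21.08 = 0.1245 mg/L.
After input B: C = (21.08·0.1245 + 0.33·12) / 21.41 = 0.3075 mg/L.
1740 L/s = 1.74 m³/s.
After input C: C = (21.41·0.3075 + 1.74·6.1) / 23.15 = 0.7429 mg/L.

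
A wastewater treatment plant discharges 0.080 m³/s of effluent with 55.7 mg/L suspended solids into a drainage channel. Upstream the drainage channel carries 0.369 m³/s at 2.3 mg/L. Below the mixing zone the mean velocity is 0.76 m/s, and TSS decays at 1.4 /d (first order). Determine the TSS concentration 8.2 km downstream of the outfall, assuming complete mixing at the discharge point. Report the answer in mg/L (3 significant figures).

After complete mixing, C₀ = (0.08·55.7 + 0.369·2.3) / 0.449 = 11.81 mg/L.
Travel time t = 8200 m / 0.76 m/s = 1.079e+04 s = 0.1249 d.
C = 11.81·exp(−1.4·0.1249) = 11.81·0.8396 = 9.919 mg/L.

9.92 mg/L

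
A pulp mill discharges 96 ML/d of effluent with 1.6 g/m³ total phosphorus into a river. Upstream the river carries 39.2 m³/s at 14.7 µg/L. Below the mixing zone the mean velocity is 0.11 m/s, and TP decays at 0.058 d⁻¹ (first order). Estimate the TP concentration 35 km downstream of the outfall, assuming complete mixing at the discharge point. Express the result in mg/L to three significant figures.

96 ML/d = 1.111 m³/s.
14.7 µg/L = 0.0147 mg/L.
After complete mixing, C₀ = (1.111·1.6 + 39.2·0.0147) / 40.31 = 0.0584 mg/L.
Travel time t = 3.5e+04 m / 0.11 m/s = 3.182e+05 s = 3.683 d.
C = 0.0584·exp(−0.058·3.683) = 0.0584·0.8077 = 0.04717 mg/L.

0.0472 mg/L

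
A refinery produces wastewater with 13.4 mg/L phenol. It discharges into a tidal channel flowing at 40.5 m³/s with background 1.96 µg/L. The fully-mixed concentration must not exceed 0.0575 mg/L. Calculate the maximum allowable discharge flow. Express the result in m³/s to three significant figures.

1.96 µg/L = 0.00196 mg/L.
Mass balance at complete mixing: C_std·(Q_w + Q_r) = Q_w·C_e + Q_r·C_b.
Rearranging, Q_w = Q_r·(C_std − C_b)/(C_e − C_std) = 40.5·(0.0575 − 0.00196) / (13.4 − 0.0575) = 0.1686 m³/s.

0.169 m³/s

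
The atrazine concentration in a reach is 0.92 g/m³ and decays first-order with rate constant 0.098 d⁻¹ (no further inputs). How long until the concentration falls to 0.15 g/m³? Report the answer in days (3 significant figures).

t = ln(C₀/C)/k = ln(0.92/0.15)/0.098 = 1.814/0.098 = 18.51 d.

18.5 d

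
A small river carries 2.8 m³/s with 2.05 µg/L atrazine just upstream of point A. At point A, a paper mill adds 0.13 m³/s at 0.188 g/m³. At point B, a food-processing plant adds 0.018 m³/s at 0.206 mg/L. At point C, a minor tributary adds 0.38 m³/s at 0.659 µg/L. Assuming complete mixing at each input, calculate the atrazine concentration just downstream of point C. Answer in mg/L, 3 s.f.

2.05 µg/L = 0.00205 mg/L.
After input A: C = (2.8·0.00205 + 0.13·0.188) / 2.93 = 0.0103 mg/L.
After input B: C = (2.93·0.0103 + 0.018·0.206) / 2.948 = 0.0115 mg/L.
0.659 µg/L = 0.000659 mg/L.
After input C: C = (2.948·0.0115 + 0.38·0.000659) / 3.328 = 0.01026 mg/L.

0.0103 mg/L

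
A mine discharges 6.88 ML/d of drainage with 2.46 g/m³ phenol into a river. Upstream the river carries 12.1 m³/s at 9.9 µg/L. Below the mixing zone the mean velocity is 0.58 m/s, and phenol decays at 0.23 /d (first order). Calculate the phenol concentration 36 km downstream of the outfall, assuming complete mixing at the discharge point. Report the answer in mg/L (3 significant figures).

0.0220 mg/L

6.88 ML/d = 0.07963 m³/s.
9.9 µg/L = 0.0099 mg/L.
After complete mixing, C₀ = (0.07963·2.46 + 12.1·0.0099) / 12.18 = 0.02592 mg/L.
Travel time t = 3.6e+04 m / 0.58 m/s = 6.207e+04 s = 0.7184 d.
C = 0.02592·exp(−0.23·0.7184) = 0.02592·0.8477 = 0.02197 mg/L.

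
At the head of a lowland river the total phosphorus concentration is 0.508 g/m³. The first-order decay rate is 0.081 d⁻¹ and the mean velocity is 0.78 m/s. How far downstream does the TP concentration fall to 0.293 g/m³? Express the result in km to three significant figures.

From C = C₀·e^(−kt), t = ln(C₀/C)/k = ln(0.508/0.293)/0.081 = 0.5503/0.081 = 6.794 d.
Distance = v·t = 0.78 m/s × 5.87e+05 s = 4.579e+05 m = 457.9 km.

458 km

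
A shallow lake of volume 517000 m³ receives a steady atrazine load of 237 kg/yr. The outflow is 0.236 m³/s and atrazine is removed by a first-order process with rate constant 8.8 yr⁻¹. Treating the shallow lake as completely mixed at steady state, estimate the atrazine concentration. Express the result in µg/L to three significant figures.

19.8 µg/L

Outflow Q = 0.236 m³/s × 3.156e+07 s/yr = 7.448e+06 m³/yr.
Steady-state CSTR mass balance: W = Q·C + k·V·C, so C = W/(Q + kV).
Q + kV = 7.448e+06 + 8.8·517000 = 1.2e+07 m³/yr.
C = 237/1.2e+07 = 1.975e-05 kg/m³ = 0.01975 mg/L = 19.75 µg/L.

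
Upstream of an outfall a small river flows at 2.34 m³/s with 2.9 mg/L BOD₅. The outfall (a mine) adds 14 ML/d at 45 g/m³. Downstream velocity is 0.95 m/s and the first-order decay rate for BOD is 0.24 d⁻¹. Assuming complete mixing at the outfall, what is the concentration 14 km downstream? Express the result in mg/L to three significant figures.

14 ML/d = 0.162 m³/s.
After complete mixing, C₀ = (0.162·45 + 2.34·2.9) / 2.502 = 5.626 mg/L.
Travel time t = 1.4e+04 m / 0.95 m/s = 1.474e+04 s = 0.1706 d.
C = 5.626·exp(−0.24·0.1706) = 5.626·0.9599 = 5.401 mg/L.

5.40 mg/L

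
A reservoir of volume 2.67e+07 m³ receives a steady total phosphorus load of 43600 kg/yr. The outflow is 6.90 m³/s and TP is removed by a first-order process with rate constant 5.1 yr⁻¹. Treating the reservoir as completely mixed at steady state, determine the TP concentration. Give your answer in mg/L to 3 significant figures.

0.123 mg/L

Outflow Q = 6.90 m³/s × 3.156e+07 s/yr = 2.177e+08 m³/yr.
Steady-state CSTR mass balance: W = Q·C + k·V·C, so C = W/(Q + kV).
Q + kV = 2.177e+08 + 5.1·2.67e+07 = 3.539e+08 m³/yr.
C = 43600/3.539e+08 = 0.0001232 kg/m³ = 0.1232 mg/L.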